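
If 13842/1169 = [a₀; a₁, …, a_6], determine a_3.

13842 = 11·1169 + 983, so a_0 = 11
1169 = 1·983 + 186, so a_1 = 1
983 = 5·186 + 53, so a_2 = 5
186 = 3·53 + 27, so a_3 = 3

3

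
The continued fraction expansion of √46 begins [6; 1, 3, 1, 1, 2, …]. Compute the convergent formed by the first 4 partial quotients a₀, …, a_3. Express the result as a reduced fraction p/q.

a_0 = 6: 6/1
a_1 = 1: 7/1
a_2 = 3: 27/4
a_3 = 1: 34/5

34/5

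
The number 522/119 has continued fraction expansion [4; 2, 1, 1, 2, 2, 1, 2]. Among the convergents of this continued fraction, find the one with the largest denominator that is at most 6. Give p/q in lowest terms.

a_0 = 4: 4/1  (≤ bound)
a_1 = 2: 9/2  (≤ bound)
a_2 = 1: 13/3  (≤ bound)
a_3 = 1: 22/5  (≤ bound)
a_4 = 2: 57/13  (> 6, stop)

22/5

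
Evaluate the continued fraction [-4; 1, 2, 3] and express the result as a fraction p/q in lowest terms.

Start with 3.
2 + 1/(3/1) = 2 + 1/3 = 7/3
1 + 1/(7/3) = 1 + 3/7 = 10/7
-4 + 1/(10/7) = -4 + 7/10 = -33/10

-33/10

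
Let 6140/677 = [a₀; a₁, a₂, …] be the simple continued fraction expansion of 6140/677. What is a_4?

9

Run the Euclidean algorithm, recording each quotient:
⌊6140/677⌋ = 9, remainder 47
⌊677/47⌋ = 14, remainder 19
⌊47/19⌋ = 2, remainder 9
⌊19/9⌋ = 2, remainder 1
⌊9/1⌋ = 9, remainder 0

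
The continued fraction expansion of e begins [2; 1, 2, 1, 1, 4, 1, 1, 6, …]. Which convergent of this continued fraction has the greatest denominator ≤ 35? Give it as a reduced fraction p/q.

87/32

List convergents until the denominator exceeds the bound:
a_0 = 2: 2/1  (≤ bound)
a_1 = 1: 3/1  (≤ bound)
a_2 = 2: 8/3  (≤ bound)
a_3 = 1: 11/4  (≤ bound)
a_4 = 1: 19/7  (≤ bound)
a_5 = 4: 87/32  (≤ bound)
a_6 = 1: 106/39  (> 35, stop)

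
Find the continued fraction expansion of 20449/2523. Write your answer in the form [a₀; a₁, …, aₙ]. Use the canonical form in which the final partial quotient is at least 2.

[8; 9, 1, 1, 11, 1, 1, 5]

20449 ÷ 2523 → quotient 8, remainder 265
2523 ÷ 265 → quotient 9, remainder 138
265 ÷ 138 → quotient 1, remainder 127
138 ÷ 127 → quotient 1, remainder 11
127 ÷ 11 → quotient 11, remainder 6
11 ÷ 6 → quotient 1, remainder 5
6 ÷ 5 → quotient 1, remainder 1
5 ÷ 1 → quotient 5, remainder 0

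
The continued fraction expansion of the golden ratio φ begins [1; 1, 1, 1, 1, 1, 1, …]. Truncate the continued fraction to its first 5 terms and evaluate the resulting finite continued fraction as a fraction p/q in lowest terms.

Start with 1.
1 + 1/(1/1) = 1 + 1/1 = 2/1
1 + 1/(2/1) = 1 + 1/2 = 3/2
1 + 1/(3/2) = 1 + 2/3 = 5/3
1 + 1/(5/3) = 1 + 3/5 = 8/5

8/5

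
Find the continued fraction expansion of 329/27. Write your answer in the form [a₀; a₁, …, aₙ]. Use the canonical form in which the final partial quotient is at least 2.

[12; 5, 2, 2]

⌊329/27⌋ = 12, remainder 5
⌊27/5⌋ = 5, remainder 2
⌊5/2⌋ = 2, remainder 1
⌊2/1⌋ = 2, remainder 0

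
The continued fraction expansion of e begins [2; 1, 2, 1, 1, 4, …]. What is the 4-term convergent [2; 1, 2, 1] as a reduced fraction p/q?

11/4

Start with 1.
2 + 1/(1/1) = 2 + 1/1 = 3/1
1 + 1/(3/1) = 1 + 1/3 = 4/3
2 + 1/(4/3) = 2 + 3/4 = 11/4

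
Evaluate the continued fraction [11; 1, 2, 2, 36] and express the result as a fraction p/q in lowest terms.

Start with 36.
2 + 1/(36/1) = 2 + 1/36 = 73/36
2 + 1/(73/36) = 2 + 36/73 = 182/73
1 + 1/(182/73) = 1 + 73/182 = 255/182
11 + 1/(255/182) = 11 + 182/255 = 2987/255

2987/255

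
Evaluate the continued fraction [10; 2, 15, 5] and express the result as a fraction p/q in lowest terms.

Start with 5.
15 + 1/(5/1) = 15 + 1/5 = 76/5
2 + 1/(76/5) = 2 + 5/76 = 157/76
10 + 1/(157/76) = 10 + 76/157 = 1646/157

1646/157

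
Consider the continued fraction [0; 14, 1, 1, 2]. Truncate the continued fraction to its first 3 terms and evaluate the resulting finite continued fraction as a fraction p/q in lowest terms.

Start with 1.
14 + 1/(1/1) = 14 + 1/1 = 15/1
0 + 1/(15/1) = 0 + 1/15 = 1/15

1/15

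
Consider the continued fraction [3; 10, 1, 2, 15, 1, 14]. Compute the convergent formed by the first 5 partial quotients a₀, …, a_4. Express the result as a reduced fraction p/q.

a_0 = 3: 3/1
a_1 = 10: 31/10
a_2 = 1: 34/11
a_3 = 2: 99/32
a_4 = 15: 1519/491

1519/491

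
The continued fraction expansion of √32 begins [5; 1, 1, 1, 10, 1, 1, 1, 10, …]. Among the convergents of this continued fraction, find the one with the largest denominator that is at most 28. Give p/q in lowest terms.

a_0 = 5: 5/1  (≤ bound)
a_1 = 1: 6/1  (≤ bound)
a_2 = 1: 11/2  (≤ bound)
a_3 = 1: 17/3  (≤ bound)
a_4 = 10: 181/32  (> 28, stop)

17/3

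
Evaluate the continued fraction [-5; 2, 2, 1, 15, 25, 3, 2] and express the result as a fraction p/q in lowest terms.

-89255/19519

a_0 = -5: -5/1
a_1 = 2: -9/2
a_2 = 2: -23/5
a_3 = 1: -32/7
a_4 = 15: -503/110
a_5 = 25: -12607/2757
a_6 = 3: -38324/8381
a_7 = 2: -89255/19519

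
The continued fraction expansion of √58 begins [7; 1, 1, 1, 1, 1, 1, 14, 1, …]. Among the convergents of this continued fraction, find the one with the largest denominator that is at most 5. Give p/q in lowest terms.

List convergents until the denominator exceeds the bound:
a_0 = 7: 7/1  (≤ bound)
a_1 = 1: 8/1  (≤ bound)
a_2 = 1: 15/2  (≤ bound)
a_3 = 1: 23/3  (≤ bound)
a_4 = 1: 38/5  (≤ bound)
a_5 = 1: 61/8  (> 5, stop)

38/5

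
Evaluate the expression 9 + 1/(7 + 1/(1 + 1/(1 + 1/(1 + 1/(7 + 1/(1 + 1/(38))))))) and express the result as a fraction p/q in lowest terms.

a_0 = 9: 9/1
a_1 = 7: 64/7
a_2 = 1: 73/8
a_3 = 1: 137/15
a_4 = 1: 210/23
a_5 = 7: 1607/176
a_6 = 1: 1817/199
a_7 = 38: 70653/7738

70653/7738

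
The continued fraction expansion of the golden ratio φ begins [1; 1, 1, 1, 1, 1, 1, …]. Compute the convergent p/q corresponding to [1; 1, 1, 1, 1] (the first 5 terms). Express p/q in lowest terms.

8/5

Collapse the nested fraction from the inside out:
Start with 1.
1 + 1/(1/1) = 1 + 1/1 = 2/1
1 + 1/(2/1) = 1 + 1/2 = 3/2
1 + 1/(3/2) = 1 + 2/3 = 5/3
1 + 1/(5/3) = 1 + 3/5 = 8/5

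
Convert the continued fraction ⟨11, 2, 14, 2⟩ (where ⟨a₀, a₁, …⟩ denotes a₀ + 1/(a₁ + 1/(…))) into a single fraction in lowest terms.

689/60

Use the convergent recurrence hₖ = aₖ·hₖ₋₁ + hₖ₋₂ (and likewise for the denominators kₖ):
a_0 = 11: 11/1
a_1 = 2: 23/2
a_2 = 14: 333/29
a_3 = 2: 689/60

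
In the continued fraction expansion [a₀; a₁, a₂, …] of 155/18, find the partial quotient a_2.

1

Run the Euclidean algorithm, recording each quotient:
155 = 8·18 + 11, so a_0 = 8
18 = 1·11 + 7, so a_1 = 1
11 = 1·7 + 4, so a_2 = 1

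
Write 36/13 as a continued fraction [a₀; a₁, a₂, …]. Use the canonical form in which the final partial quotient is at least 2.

[2; 1, 3, 3]

⌊36/13⌋ = 2, remainder 10
⌊13/10⌋ = 1, remainder 3
⌊10/3⌋ = 3, remainder 1
⌊3/1⌋ = 3, remainder 0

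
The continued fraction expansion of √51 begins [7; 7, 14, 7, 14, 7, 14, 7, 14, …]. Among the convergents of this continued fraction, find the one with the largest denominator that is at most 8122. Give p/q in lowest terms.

4999/700

List convergents until the denominator exceeds the bound:
a_0 = 7: 7/1  (≤ bound)
a_1 = 7: 50/7  (≤ bound)
a_2 = 14: 707/99  (≤ bound)
a_3 = 7: 4999/700  (≤ bound)
a_4 = 14: 70693/9899  (> 8122, stop)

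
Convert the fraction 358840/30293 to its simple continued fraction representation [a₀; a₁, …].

[11; 1, 5, 2, 11, 13, 2, 7]

⌊358840/30293⌋ = 11, remainder 25617
⌊30293/25617⌋ = 1, remainder 4676
⌊25617/4676⌋ = 5, remainder 2237
⌊4676/2237⌋ = 2, remainder 202
⌊2237/202⌋ = 11, remainder 15
⌊202/15⌋ = 13, remainder 7
⌊15/7⌋ = 2, remainder 1
⌊7/1⌋ = 7, remainder 0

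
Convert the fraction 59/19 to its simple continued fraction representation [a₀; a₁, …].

Run the Euclidean algorithm, recording each quotient:
59 = 3·19 + 2, so a_0 = 3
19 = 9·2 + 1, so a_1 = 9
2 = 2·1 + 0, so a_2 = 2

[3; 9, 2]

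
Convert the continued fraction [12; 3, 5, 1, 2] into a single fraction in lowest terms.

Collapse the nested fraction from the inside out:
Start with 2.
1 + 1/(2/1) = 1 + 1/2 = 3/2
5 + 1/(3/2) = 5 + 2/3 = 17/3
3 + 1/(17/3) = 3 + 3/17 = 54/17
12 + 1/(54/17) = 12 + 17/54 = 665/54

665/54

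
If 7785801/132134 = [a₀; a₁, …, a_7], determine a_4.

7785801 = 58·132134 + 122029, so a_0 = 58
132134 = 1·122029 + 10105, so a_1 = 1
122029 = 12·10105 + 769, so a_2 = 12
10105 = 13·769 + 108, so a_3 = 13
769 = 7·108 + 13, so a_4 = 7

7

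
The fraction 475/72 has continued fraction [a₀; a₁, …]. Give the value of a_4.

⌊475/72⌋ = 6, remainder 43
⌊72/43⌋ = 1, remainder 29
⌊43/29⌋ = 1, remainder 14
⌊29/14⌋ = 2, remainder 1
⌊14/1⌋ = 14, remainder 0

14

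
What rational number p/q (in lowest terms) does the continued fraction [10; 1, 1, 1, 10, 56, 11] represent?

a_0 = 10: 10/1
a_1 = 1: 11/1
a_2 = 1: 21/2
a_3 = 1: 32/3
a_4 = 10: 341/32
a_5 = 56: 19128/1795
a_6 = 11: 210749/19777

210749/19777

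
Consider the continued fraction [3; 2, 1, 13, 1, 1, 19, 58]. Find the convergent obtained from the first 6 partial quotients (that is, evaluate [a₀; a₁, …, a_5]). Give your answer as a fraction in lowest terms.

284/85

a_0 = 3: 3/1
a_1 = 2: 7/2
a_2 = 1: 10/3
a_3 = 13: 137/41
a_4 = 1: 147/44
a_5 = 1: 284/85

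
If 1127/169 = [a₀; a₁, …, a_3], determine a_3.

56

Apply division with remainder until the remainder is 0:
1127 ÷ 169 → quotient 6, remainder 113
169 ÷ 113 → quotient 1, remainder 56
113 ÷ 56 → quotient 2, remainder 1
56 ÷ 1 → quotient 56, remainder 0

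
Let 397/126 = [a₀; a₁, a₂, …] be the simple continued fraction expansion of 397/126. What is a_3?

Repeatedly divide and take the remainder:
397 ÷ 126 → quotient 3, remainder 19
126 ÷ 19 → quotient 6, remainder 12
19 ÷ 12 → quotient 1, remainder 7
12 ÷ 7 → quotient 1, remainder 5

1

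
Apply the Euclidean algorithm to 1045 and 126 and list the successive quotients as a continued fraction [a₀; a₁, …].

[8; 3, 2, 2, 7]

Run the Euclidean algorithm, recording each quotient:
1045 = 8·126 + 37, so a_0 = 8
126 = 3·37 + 15, so a_1 = 3
37 = 2·15 + 7, so a_2 = 2
15 = 2·7 + 1, so a_3 = 2
7 = 7·1 + 0, so a_4 = 7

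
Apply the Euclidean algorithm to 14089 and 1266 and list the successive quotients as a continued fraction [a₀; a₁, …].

Apply division with remainder until the remainder is 0:
14089 ÷ 1266 → quotient 11, remainder 163
1266 ÷ 163 → quotient 7, remainder 125
163 ÷ 125 → quotient 1, remainder 38
125 ÷ 38 → quotient 3, remainder 11
38 ÷ 11 → quotient 3, remainder 5
11 ÷ 5 → quotient 2, remainder 1
5 ÷ 1 → quotient 5, remainder 0

[11; 7, 1, 3, 3, 2, 5]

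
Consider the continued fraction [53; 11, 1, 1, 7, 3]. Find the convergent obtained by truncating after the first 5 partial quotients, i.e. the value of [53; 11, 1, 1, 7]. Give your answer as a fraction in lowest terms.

9184/173

a_0 = 53: 53/1
a_1 = 11: 584/11
a_2 = 1: 637/12
a_3 = 1: 1221/23
a_4 = 7: 9184/173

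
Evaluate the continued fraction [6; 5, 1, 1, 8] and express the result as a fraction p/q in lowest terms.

a_0 = 6: 6/1
a_1 = 5: 31/5
a_2 = 1: 37/6
a_3 = 1: 68/11
a_4 = 8: 581/94

581/94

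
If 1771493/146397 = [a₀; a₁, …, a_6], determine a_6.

1771493 = 12·146397 + 14729, so a_0 = 12
146397 = 9·14729 + 13836, so a_1 = 9
14729 = 1·13836 + 893, so a_2 = 1
13836 = 15·893 + 441, so a_3 = 15
893 = 2·441 + 11, so a_4 = 2
441 = 40·11 + 1, so a_5 = 40
11 = 11·1 + 0, so a_6 = 11

11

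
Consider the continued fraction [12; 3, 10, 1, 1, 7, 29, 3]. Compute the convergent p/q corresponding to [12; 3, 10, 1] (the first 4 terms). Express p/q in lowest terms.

a_0 = 12: 12/1
a_1 = 3: 37/3
a_2 = 10: 382/31
a_3 = 1: 419/34

419/34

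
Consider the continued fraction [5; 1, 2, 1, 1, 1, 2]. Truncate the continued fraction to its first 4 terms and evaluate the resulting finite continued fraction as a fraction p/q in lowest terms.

Work from the innermost term outward:
Start with 1.
2 + 1/(1/1) = 2 + 1/1 = 3/1
1 + 1/(3/1) = 1 + 1/3 = 4/3
5 + 1/(4/3) = 5 + 3/4 = 23/4

23/4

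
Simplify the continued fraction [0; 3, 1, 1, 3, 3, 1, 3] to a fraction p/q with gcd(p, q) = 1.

a_0 = 0: 0/1
a_1 = 3: 1/3
a_2 = 1: 1/4
a_3 = 1: 2/7
a_4 = 3: 7/25
a_5 = 3: 23/82
a_6 = 1: 30/107
a_7 = 3: 113/403

113/403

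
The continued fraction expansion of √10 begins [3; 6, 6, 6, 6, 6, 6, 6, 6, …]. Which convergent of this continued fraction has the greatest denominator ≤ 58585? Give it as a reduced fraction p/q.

a_0 = 3: 3/1  (≤ bound)
a_1 = 6: 19/6  (≤ bound)
a_2 = 6: 117/37  (≤ bound)
a_3 = 6: 721/228  (≤ bound)
a_4 = 6: 4443/1405  (≤ bound)
a_5 = 6: 27379/8658  (≤ bound)
a_6 = 6: 168717/53353  (≤ bound)
a_7 = 6: 1039681/328776  (> 58585, stop)

168717/53353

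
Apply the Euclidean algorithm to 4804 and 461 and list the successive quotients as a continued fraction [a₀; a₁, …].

4804 ÷ 461 → quotient 10, remainder 194
461 ÷ 194 → quotient 2, remainder 73
194 ÷ 73 → quotient 2, remainder 48
73 ÷ 48 → quotient 1, remainder 25
48 ÷ 25 → quotient 1, remainder 23
25 ÷ 23 → quotient 1, remainder 2
23 ÷ 2 → quotient 11, remainder 1
2 ÷ 1 → quotient 2, remainder 0

[10; 2, 2, 1, 1, 1, 11, 2]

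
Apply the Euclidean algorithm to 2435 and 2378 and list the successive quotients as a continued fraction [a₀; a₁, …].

[1; 41, 1, 2, 1, 1, 3, 2]

2435 ÷ 2378 → quotient 1, remainder 57
2378 ÷ 57 → quotient 41, remainder 41
57 ÷ 41 → quotient 1, remainder 16
41 ÷ 16 → quotient 2, remainder 9
16 ÷ 9 → quotient 1, remainder 7
9 ÷ 7 → quotient 1, remainder 2
7 ÷ 2 → quotient 3, remainder 1
2 ÷ 1 → quotient 2, remainder 0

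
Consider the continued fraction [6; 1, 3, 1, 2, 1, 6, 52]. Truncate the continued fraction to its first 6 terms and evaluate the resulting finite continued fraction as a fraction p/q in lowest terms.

129/19

Start with 1.
2 + 1/(1/1) = 2 + 1/1 = 3/1
1 + 1/(3/1) = 1 + 1/3 = 4/3
3 + 1/(4/3) = 3 + 3/4 = 15/4
1 + 1/(15/4) = 1 + 4/15 = 19/15
6 + 1/(19/15) = 6 + 15/19 = 129/19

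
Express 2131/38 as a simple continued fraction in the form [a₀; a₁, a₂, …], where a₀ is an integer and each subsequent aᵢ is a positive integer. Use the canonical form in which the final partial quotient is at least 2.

Repeatedly divide and take the remainder:
⌊2131/38⌋ = 56, remainder 3
⌊38/3⌋ = 12, remainder 2
⌊3/2⌋ = 1, remainder 1
⌊2/1⌋ = 2, remainder 0

[56; 12, 1, 2]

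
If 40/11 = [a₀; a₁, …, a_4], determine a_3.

1

⌊40/11⌋ = 3, remainder 7
⌊11/7⌋ = 1, remainder 4
⌊7/4⌋ = 1, remainder 3
⌊4/3⌋ = 1, remainder 1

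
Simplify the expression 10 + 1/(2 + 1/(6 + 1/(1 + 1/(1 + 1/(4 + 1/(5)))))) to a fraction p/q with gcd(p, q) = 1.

Compute successive convergents:
a_0 = 10: 10/1
a_1 = 2: 21/2
a_2 = 6: 136/13
a_3 = 1: 157/15
a_4 = 1: 293/28
a_5 = 4: 1329/127
a_6 = 5: 6938/663

6938/663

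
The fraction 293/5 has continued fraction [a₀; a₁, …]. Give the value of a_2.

293 ÷ 5 → quotient 58, remainder 3
5 ÷ 3 → quotient 1, remainder 2
3 ÷ 2 → quotient 1, remainder 1

1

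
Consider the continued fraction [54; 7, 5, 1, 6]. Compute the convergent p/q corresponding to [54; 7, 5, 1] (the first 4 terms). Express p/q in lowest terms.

Start with 1.
5 + 1/(1/1) = 5 + 1/1 = 6/1
7 + 1/(6/1) = 7 + 1/6 = 43/6
54 + 1/(43/6) = 54 + 6/43 = 2328/43

2328/43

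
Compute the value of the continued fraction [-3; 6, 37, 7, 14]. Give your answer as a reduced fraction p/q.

a_0 = -3: -3/1
a_1 = 6: -17/6
a_2 = 37: -632/223
a_3 = 7: -4441/1567
a_4 = 14: -62806/22161

-62806/22161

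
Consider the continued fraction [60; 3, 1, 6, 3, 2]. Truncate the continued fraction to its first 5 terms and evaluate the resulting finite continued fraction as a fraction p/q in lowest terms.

Start with 3.
6 + 1/(3/1) = 6 + 1/3 = 19/3
1 + 1/(19/3) = 1 + 3/19 = 22/19
3 + 1/(22/19) = 3 + 19/22 = 85/22
60 + 1/(85/22) = 60 + 22/85 = 5122/85

5122/85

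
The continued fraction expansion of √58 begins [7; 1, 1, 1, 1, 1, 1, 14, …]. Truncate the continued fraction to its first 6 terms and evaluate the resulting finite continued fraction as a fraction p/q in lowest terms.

61/8

a_0 = 7: 7/1
a_1 = 1: 8/1
a_2 = 1: 15/2
a_3 = 1: 23/3
a_4 = 1: 38/5
a_5 = 1: 61/8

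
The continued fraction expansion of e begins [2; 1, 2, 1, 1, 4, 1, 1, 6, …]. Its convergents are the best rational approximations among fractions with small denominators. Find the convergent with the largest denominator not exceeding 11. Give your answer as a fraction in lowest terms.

19/7

a_0 = 2: 2/1  (≤ bound)
a_1 = 1: 3/1  (≤ bound)
a_2 = 2: 8/3  (≤ bound)
a_3 = 1: 11/4  (≤ bound)
a_4 = 1: 19/7  (≤ bound)
a_5 = 4: 87/32  (> 11, stop)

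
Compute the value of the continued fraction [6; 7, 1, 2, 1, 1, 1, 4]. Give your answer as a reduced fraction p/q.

Start with 4.
1 + 1/(4/1) = 1 + 1/4 = 5/4
1 + 1/(5/4) = 1 + 4/5 = 9/5
1 + 1/(9/5) = 1 + 5/9 = 14/9
2 + 1/(14/9) = 2 + 9/14 = 37/14
1 + 1/(37/14) = 1 + 14/37 = 51/37
7 + 1/(51/37) = 7 + 37/51 = 394/51
6 + 1/(394/51) = 6 + 51/394 = 2415/394

2415/394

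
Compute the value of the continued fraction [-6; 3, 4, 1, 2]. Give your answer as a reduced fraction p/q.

-256/45

Work from the innermost term outward:
Start with 2.
1 + 1/(2/1) = 1 + 1/2 = 3/2
4 + 1/(3/2) = 4 + 2/3 = 14/3
3 + 1/(14/3) = 3 + 3/14 = 45/14
-6 + 1/(45/14) = -6 + 14/45 = -256/45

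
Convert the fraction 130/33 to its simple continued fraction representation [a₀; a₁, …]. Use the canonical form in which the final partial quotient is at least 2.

[3; 1, 15, 2]

Apply division with remainder until the remainder is 0:
⌊130/33⌋ = 3, remainder 31
⌊33/31⌋ = 1, remainder 2
⌊31/2⌋ = 15, remainder 1
⌊2/1⌋ = 2, remainder 0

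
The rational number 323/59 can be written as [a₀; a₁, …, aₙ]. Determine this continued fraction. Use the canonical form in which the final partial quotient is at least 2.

[5; 2, 9, 3]

Repeatedly divide and take the remainder:
323 ÷ 59 → quotient 5, remainder 28
59 ÷ 28 → quotient 2, remainder 3
28 ÷ 3 → quotient 9, remainder 1
3 ÷ 1 → quotient 3, remainder 0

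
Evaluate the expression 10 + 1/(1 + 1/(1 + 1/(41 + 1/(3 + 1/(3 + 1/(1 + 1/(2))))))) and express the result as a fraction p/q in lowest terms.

a_0 = 10: 10/1
a_1 = 1: 11/1
a_2 = 1: 21/2
a_3 = 41: 872/83
a_4 = 3: 2637/251
a_5 = 3: 8783/836
a_6 = 1: 11420/1087
a_7 = 2: 31623/3010

31623/3010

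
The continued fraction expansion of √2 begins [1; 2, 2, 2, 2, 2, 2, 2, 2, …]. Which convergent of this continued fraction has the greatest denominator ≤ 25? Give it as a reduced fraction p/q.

List convergents until the denominator exceeds the bound:
a_0 = 1: 1/1  (≤ bound)
a_1 = 2: 3/2  (≤ bound)
a_2 = 2: 7/5  (≤ bound)
a_3 = 2: 17/12  (≤ bound)
a_4 = 2: 41/29  (> 25, stop)

17/12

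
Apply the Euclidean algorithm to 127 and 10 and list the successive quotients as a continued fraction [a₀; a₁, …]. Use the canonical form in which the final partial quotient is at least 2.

[12; 1, 2, 3]

Repeatedly divide and take the remainder:
127 ÷ 10 → quotient 12, remainder 7
10 ÷ 7 → quotient 1, remainder 3
7 ÷ 3 → quotient 2, remainder 1
3 ÷ 1 → quotient 3, remainder 0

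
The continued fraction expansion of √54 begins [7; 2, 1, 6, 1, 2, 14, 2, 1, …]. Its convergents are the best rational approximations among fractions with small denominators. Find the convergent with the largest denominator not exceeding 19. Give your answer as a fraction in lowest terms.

List convergents until the denominator exceeds the bound:
a_0 = 7: 7/1  (≤ bound)
a_1 = 2: 15/2  (≤ bound)
a_2 = 1: 22/3  (≤ bound)
a_3 = 6: 147/20  (> 19, stop)

22/3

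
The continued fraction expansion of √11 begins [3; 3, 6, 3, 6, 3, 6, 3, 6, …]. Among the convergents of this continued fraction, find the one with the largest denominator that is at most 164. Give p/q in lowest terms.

199/60

a_0 = 3: 3/1  (≤ bound)
a_1 = 3: 10/3  (≤ bound)
a_2 = 6: 63/19  (≤ bound)
a_3 = 3: 199/60  (≤ bound)
a_4 = 6: 1257/379  (> 164, stop)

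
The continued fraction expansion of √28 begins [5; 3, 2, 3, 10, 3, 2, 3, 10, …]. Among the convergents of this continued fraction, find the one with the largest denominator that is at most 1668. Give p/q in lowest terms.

4048/765

a_0 = 5: 5/1  (≤ bound)
a_1 = 3: 16/3  (≤ bound)
a_2 = 2: 37/7  (≤ bound)
a_3 = 3: 127/24  (≤ bound)
a_4 = 10: 1307/247  (≤ bound)
a_5 = 3: 4048/765  (≤ bound)
a_6 = 2: 9403/1777  (> 1668, stop)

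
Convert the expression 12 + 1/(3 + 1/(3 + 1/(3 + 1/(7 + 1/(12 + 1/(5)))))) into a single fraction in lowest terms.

Start with 5.
12 + 1/(5/1) = 12 + 1/5 = 61/5
7 + 1/(61/5) = 7 + 5/61 = 432/61
3 + 1/(432/61) = 3 + 61/432 = 1357/432
3 + 1/(1357/432) = 3 + 432/1357 = 4503/1357
3 + 1/(4503/1357) = 3 + 1357/4503 = 14866/4503
12 + 1/(14866/4503) = 12 + 4503/14866 = 182895/14866

182895/14866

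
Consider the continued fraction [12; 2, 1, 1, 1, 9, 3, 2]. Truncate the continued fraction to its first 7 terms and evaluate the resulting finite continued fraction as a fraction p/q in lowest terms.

2958/239

Start with 3.
9 + 1/(3/1) = 9 + 1/3 = 28/3
1 + 1/(28/3) = 1 + 3/28 = 31/28
1 + 1/(31/28) = 1 + 28/31 = 59/31
1 + 1/(59/31) = 1 + 31/59 = 90/59
2 + 1/(90/59) = 2 + 59/90 = 239/90
12 + 1/(239/90) = 12 + 90/239 = 2958/239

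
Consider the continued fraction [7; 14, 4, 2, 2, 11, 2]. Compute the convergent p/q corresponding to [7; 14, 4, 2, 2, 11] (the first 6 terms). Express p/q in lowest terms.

Start with 11.
2 + 1/(11/1) = 2 + 1/11 = 23/11
2 + 1/(23/11) = 2 + 11/23 = 57/23
4 + 1/(57/23) = 4 + 23/57 = 251/57
14 + 1/(251/57) = 14 + 57/251 = 3571/251
7 + 1/(3571/251) = 7 + 251/3571 = 25248/3571

25248/3571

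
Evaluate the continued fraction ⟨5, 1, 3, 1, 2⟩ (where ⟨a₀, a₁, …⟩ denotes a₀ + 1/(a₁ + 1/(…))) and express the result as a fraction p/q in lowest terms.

a_0 = 5: 5/1
a_1 = 1: 6/1
a_2 = 3: 23/4
a_3 = 1: 29/5
a_4 = 2: 81/14

81/14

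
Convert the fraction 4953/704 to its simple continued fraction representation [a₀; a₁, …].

[7; 28, 6, 4]

4953 = 7·704 + 25, so a_0 = 7
704 = 28·25 + 4, so a_1 = 28
25 = 6·4 + 1, so a_2 = 6
4 = 4·1 + 0, so a_3 = 4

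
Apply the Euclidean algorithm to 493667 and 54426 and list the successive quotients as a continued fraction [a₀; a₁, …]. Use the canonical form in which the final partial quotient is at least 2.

493667 = 9·54426 + 3833, so a_0 = 9
54426 = 14·3833 + 764, so a_1 = 14
3833 = 5·764 + 13, so a_2 = 5
764 = 58·13 + 10, so a_3 = 58
13 = 1·10 + 3, so a_4 = 1
10 = 3·3 + 1, so a_5 = 3
3 = 3·1 + 0, so a_6 = 3

[9; 14, 5, 58, 1, 3, 3]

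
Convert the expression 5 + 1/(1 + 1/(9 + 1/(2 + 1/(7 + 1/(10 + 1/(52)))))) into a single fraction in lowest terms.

Collapse the nested fraction from the inside out:
Start with 52.
10 + 1/(52/1) = 10 + 1/52 = 521/52
7 + 1/(521/52) = 7 + 52/521 = 3699/521
2 + 1/(3699/521) = 2 + 521/3699 = 7919/3699
9 + 1/(7919/3699) = 9 + 3699/7919 = 74970/7919
1 + 1/(74970/7919) = 1 + 7919/74970 = 82889/74970
5 + 1/(82889/74970) = 5 + 74970/82889 = 489415/82889

489415/82889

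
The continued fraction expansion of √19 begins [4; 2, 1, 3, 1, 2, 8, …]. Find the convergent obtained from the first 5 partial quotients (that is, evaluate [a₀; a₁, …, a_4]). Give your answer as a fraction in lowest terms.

Start with 1.
3 + 1/(1/1) = 3 + 1/1 = 4/1
1 + 1/(4/1) = 1 + 1/4 = 5/4
2 + 1/(5/4) = 2 + 4/5 = 14/5
4 + 1/(14/5) = 4 + 5/14 = 61/14

61/14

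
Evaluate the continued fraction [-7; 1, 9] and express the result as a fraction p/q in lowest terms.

-61/10

Use the convergent recurrence hₖ = aₖ·hₖ₋₁ + hₖ₋₂ (and likewise for the denominators kₖ):
a_0 = -7: -7/1
a_1 = 1: -6/1
a_2 = 9: -61/10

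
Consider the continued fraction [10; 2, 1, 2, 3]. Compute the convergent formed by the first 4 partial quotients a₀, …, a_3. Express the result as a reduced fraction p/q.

Starting at the tail and folding back:
Start with 2.
1 + 1/(2/1) = 1 + 1/2 = 3/2
2 + 1/(3/2) = 2 + 2/3 = 8/3
10 + 1/(8/3) = 10 + 3/8 = 83/8

83/8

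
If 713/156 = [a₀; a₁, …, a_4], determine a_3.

Run the Euclidean algorithm, recording each quotient:
713 = 4·156 + 89, so a_0 = 4
156 = 1·89 + 67, so a_1 = 1
89 = 1·67 + 22, so a_2 = 1
67 = 3·22 + 1, so a_3 = 3

3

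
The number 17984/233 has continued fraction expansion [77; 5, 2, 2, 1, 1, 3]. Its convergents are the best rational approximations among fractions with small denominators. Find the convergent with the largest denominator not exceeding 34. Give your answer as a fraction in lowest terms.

2084/27

List convergents until the denominator exceeds the bound:
a_0 = 77: 77/1  (≤ bound)
a_1 = 5: 386/5  (≤ bound)
a_2 = 2: 849/11  (≤ bound)
a_3 = 2: 2084/27  (≤ bound)
a_4 = 1: 2933/38  (> 34, stop)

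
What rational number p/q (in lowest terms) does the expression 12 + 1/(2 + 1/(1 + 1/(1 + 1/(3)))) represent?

223/18

Compute successive convergents:
a_0 = 12: 12/1
a_1 = 2: 25/2
a_2 = 1: 37/3
a_3 = 1: 62/5
a_4 = 3: 223/18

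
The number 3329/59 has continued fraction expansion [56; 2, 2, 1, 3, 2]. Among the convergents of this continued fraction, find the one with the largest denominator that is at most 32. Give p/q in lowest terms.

1467/26

List convergents until the denominator exceeds the bound:
a_0 = 56: 56/1  (≤ bound)
a_1 = 2: 113/2  (≤ bound)
a_2 = 2: 282/5  (≤ bound)
a_3 = 1: 395/7  (≤ bound)
a_4 = 3: 1467/26  (≤ bound)
a_5 = 2: 3329/59  (> 32, stop)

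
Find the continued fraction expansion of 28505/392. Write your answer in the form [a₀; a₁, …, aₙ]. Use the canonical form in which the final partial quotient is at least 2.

[72; 1, 2, 1, 1, 7, 2, 3]

⌊28505/392⌋ = 72, remainder 281
⌊392/281⌋ = 1, remainder 111
⌊281/111⌋ = 2, remainder 59
⌊111/59⌋ = 1, remainder 52
⌊59/52⌋ = 1, remainder 7
⌊52/7⌋ = 7, remainder 3
⌊7/3⌋ = 2, remainder 1
⌊3/1⌋ = 3, remainder 0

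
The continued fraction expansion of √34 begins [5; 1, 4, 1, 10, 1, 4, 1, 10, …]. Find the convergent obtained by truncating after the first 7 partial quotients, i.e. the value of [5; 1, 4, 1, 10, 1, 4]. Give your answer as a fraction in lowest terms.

a_0 = 5: 5/1
a_1 = 1: 6/1
a_2 = 4: 29/5
a_3 = 1: 35/6
a_4 = 10: 379/65
a_5 = 1: 414/71
a_6 = 4: 2035/349

2035/349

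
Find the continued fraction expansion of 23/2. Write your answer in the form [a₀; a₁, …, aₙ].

[11; 2]

Run the Euclidean algorithm, recording each quotient:
⌊23/2⌋ = 11, remainder 1
⌊2/1⌋ = 2, remainder 0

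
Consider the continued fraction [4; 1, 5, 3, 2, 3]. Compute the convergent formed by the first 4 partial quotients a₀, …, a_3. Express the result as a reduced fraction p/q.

92/19

Compute successive convergents:
a_0 = 4: 4/1
a_1 = 1: 5/1
a_2 = 5: 29/6
a_3 = 3: 92/19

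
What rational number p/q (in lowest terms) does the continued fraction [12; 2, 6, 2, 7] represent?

Work from the innermost term outward:
Start with 7.
2 + 1/(7/1) = 2 + 1/7 = 15/7
6 + 1/(15/7) = 6 + 7/15 = 97/15
2 + 1/(97/15) = 2 + 15/97 = 209/97
12 + 1/(209/97) = 12 + 97/209 = 2605/209

2605/209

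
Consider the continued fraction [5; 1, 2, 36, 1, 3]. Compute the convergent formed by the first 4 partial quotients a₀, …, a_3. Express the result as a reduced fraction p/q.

Start with 36.
2 + 1/(36/1) = 2 + 1/36 = 73/36
1 + 1/(73/36) = 1 + 36/73 = 109/73
5 + 1/(109/73) = 5 + 73/109 = 618/109

618/109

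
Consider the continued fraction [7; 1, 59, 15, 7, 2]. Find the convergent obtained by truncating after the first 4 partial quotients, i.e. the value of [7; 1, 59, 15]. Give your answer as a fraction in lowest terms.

7193/901

Start with 15.
59 + 1/(15/1) = 59 + 1/15 = 886/15
1 + 1/(886/15) = 1 + 15/886 = 901/886
7 + 1/(901/886) = 7 + 886/901 = 7193/901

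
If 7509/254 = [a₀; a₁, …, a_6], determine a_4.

7509 = 29·254 + 143, so a_0 = 29
254 = 1·143 + 111, so a_1 = 1
143 = 1·111 + 32, so a_2 = 1
111 = 3·32 + 15, so a_3 = 3
32 = 2·15 + 2, so a_4 = 2

2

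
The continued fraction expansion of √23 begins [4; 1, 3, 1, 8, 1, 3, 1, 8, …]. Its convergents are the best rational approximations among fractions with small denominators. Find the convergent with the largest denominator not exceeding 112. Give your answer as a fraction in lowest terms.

a_0 = 4: 4/1  (≤ bound)
a_1 = 1: 5/1  (≤ bound)
a_2 = 3: 19/4  (≤ bound)
a_3 = 1: 24/5  (≤ bound)
a_4 = 8: 211/44  (≤ bound)
a_5 = 1: 235/49  (≤ bound)
a_6 = 3: 916/191  (> 112, stop)

235/49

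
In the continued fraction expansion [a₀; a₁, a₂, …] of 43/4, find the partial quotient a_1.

1

⌊43/4⌋ = 10, remainder 3
⌊4/3⌋ = 1, remainder 1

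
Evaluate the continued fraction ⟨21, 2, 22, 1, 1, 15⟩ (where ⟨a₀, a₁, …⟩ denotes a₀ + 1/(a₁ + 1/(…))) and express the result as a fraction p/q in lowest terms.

30665/1427

a_0 = 21: 21/1
a_1 = 2: 43/2
a_2 = 22: 967/45
a_3 = 1: 1010/47
a_4 = 1: 1977/92
a_5 = 15: 30665/1427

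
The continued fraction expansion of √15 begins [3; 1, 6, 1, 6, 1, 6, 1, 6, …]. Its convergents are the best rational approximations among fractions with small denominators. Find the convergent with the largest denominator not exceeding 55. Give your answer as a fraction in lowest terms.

213/55

List convergents until the denominator exceeds the bound:
a_0 = 3: 3/1  (≤ bound)
a_1 = 1: 4/1  (≤ bound)
a_2 = 6: 27/7  (≤ bound)
a_3 = 1: 31/8  (≤ bound)
a_4 = 6: 213/55  (≤ bound)
a_5 = 1: 244/63  (> 55, stop)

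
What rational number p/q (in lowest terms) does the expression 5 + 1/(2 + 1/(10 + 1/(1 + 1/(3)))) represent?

493/90

a_0 = 5: 5/1
a_1 = 2: 11/2
a_2 = 10: 115/21
a_3 = 1: 126/23
a_4 = 3: 493/90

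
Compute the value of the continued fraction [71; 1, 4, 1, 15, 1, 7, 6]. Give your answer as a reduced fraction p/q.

352909/4913

Start with 6.
7 + 1/(6/1) = 7 + 1/6 = 43/6
1 + 1/(43/6) = 1 + 6/43 = 49/43
15 + 1/(49/43) = 15 + 43/49 = 778/49
1 + 1/(778/49) = 1 + 49/778 = 827/778
4 + 1/(827/778) = 4 + 778/827 = 4086/827
1 + 1/(4086/827) = 1 + 827/4086 = 4913/4086
71 + 1/(4913/4086) = 71 + 4086/4913 = 352909/4913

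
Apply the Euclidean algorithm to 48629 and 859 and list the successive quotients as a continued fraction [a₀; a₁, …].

[56; 1, 1, 1, 1, 2, 1, 47]

Apply division with remainder until the remainder is 0:
⌊48629/859⌋ = 56, remainder 525
⌊859/525⌋ = 1, remainder 334
⌊525/334⌋ = 1, remainder 191
⌊334/191⌋ = 1, remainder 143
⌊191/143⌋ = 1, remainder 48
⌊143/48⌋ = 2, remainder 47
⌊48/47⌋ = 1, remainder 1
⌊47/1⌋ = 47, remainder 0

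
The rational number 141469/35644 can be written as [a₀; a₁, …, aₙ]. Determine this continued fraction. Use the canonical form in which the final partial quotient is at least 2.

[3; 1, 31, 5, 31, 2, 3]

141469 ÷ 35644 → quotient 3, remainder 34537
35644 ÷ 34537 → quotient 1, remainder 1107
34537 ÷ 1107 → quotient 31, remainder 220
1107 ÷ 220 → quotient 5, remainder 7
220 ÷ 7 → quotient 31, remainder 3
7 ÷ 3 → quotient 2, remainder 1
3 ÷ 1 → quotient 3, remainder 0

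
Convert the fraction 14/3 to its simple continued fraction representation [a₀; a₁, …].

[4; 1, 2]

Apply division with remainder until the remainder is 0:
14 ÷ 3 → quotient 4, remainder 2
3 ÷ 2 → quotient 1, remainder 1
2 ÷ 1 → quotient 2, remainder 0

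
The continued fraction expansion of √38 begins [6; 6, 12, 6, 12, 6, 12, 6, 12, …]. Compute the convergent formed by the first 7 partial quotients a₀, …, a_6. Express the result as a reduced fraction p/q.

Use the convergent recurrence hₖ = aₖ·hₖ₋₁ + hₖ₋₂ (and likewise for the denominators kₖ):
a_0 = 6: 6/1
a_1 = 6: 37/6
a_2 = 12: 450/73
a_3 = 6: 2737/444
a_4 = 12: 33294/5401
a_5 = 6: 202501/32850
a_6 = 12: 2463306/399601

2463306/399601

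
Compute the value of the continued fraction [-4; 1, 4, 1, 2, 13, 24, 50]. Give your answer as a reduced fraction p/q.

-868621/273477

Build up convergents one term at a time:
a_0 = -4: -4/1
a_1 = 1: -3/1
a_2 = 4: -16/5
a_3 = 1: -19/6
a_4 = 2: -54/17
a_5 = 13: -721/227
a_6 = 24: -17358/5465
a_7 = 50: -868621/273477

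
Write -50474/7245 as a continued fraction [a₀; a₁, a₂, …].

-50474 = -7·7245 + 241, so a_0 = -7
7245 = 30·241 + 15, so a_1 = 30
241 = 16·15 + 1, so a_2 = 16
15 = 15·1 + 0, so a_3 = 15

[-7; 30, 16, 15]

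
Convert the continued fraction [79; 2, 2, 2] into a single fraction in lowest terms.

Start with 2.
2 + 1/(2/1) = 2 + 1/2 = 5/2
2 + 1/(5/2) = 2 + 2/5 = 12/5
79 + 1/(12/5) = 79 + 5/12 = 953/12

953/12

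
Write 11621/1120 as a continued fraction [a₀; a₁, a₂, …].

11621 = 10·1120 + 421, so a_0 = 10
1120 = 2·421 + 278, so a_1 = 2
421 = 1·278 + 143, so a_2 = 1
278 = 1·143 + 135, so a_3 = 1
143 = 1·135 + 8, so a_4 = 1
135 = 16·8 + 7, so a_5 = 16
8 = 1·7 + 1, so a_6 = 1
7 = 7·1 + 0, so a_7 = 7

[10; 2, 1, 1, 1, 16, 1, 7]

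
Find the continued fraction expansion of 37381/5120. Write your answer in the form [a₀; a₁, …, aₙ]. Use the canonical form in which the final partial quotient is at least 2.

37381 = 7·5120 + 1541, so a_0 = 7
5120 = 3·1541 + 497, so a_1 = 3
1541 = 3·497 + 50, so a_2 = 3
497 = 9·50 + 47, so a_3 = 9
50 = 1·47 + 3, so a_4 = 1
47 = 15·3 + 2, so a_5 = 15
3 = 1·2 + 1, so a_6 = 1
2 = 2·1 + 0, so a_7 = 2

[7; 3, 3, 9, 1, 15, 1, 2]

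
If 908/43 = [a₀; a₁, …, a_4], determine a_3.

Apply division with remainder until the remainder is 0:
⌊908/43⌋ = 21, remainder 5
⌊43/5⌋ = 8, remainder 3
⌊5/3⌋ = 1, remainder 2
⌊3/2⌋ = 1, remainder 1

1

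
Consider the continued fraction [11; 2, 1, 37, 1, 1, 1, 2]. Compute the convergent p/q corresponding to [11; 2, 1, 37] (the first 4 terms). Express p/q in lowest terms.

1281/113

Start with 37.
1 + 1/(37/1) = 1 + 1/37 = 38/37
2 + 1/(38/37) = 2 + 37/38 = 113/38
11 + 1/(113/38) = 11 + 38/113 = 1281/113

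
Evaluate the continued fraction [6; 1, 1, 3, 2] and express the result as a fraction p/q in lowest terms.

105/16

a_0 = 6: 6/1
a_1 = 1: 7/1
a_2 = 1: 13/2
a_3 = 3: 46/7
a_4 = 2: 105/16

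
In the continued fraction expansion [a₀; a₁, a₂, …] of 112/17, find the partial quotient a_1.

Repeatedly divide and take the remainder:
112 = 6·17 + 10, so a_0 = 6
17 = 1·10 + 7, so a_1 = 1

1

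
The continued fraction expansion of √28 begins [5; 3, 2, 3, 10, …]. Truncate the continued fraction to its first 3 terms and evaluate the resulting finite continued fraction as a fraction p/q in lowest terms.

37/7

Start with 2.
3 + 1/(2/1) = 3 + 1/2 = 7/2
5 + 1/(7/2) = 5 + 2/7 = 37/7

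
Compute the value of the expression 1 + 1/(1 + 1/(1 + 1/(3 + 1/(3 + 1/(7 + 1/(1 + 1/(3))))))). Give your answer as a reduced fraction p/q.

1160/741

Use the convergent recurrence hₖ = aₖ·hₖ₋₁ + hₖ₋₂ (and likewise for the denominators kₖ):
a_0 = 1: 1/1
a_1 = 1: 2/1
a_2 = 1: 3/2
a_3 = 3: 11/7
a_4 = 3: 36/23
a_5 = 7: 263/168
a_6 = 1: 299/191
a_7 = 3: 1160/741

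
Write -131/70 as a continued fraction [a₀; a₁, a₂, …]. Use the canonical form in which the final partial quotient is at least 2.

Run the Euclidean algorithm, recording each quotient:
-131 = -2·70 + 9, so a_0 = -2
70 = 7·9 + 7, so a_1 = 7
9 = 1·7 + 2, so a_2 = 1
7 = 3·2 + 1, so a_3 = 3
2 = 2·1 + 0, so a_4 = 2

[-2; 7, 1, 3, 2]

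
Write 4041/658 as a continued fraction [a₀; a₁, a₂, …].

Run the Euclidean algorithm, recording each quotient:
4041 = 6·658 + 93, so a_0 = 6
658 = 7·93 + 7, so a_1 = 7
93 = 13·7 + 2, so a_2 = 13
7 = 3·2 + 1, so a_3 = 3
2 = 2·1 + 0, so a_4 = 2

[6; 7, 13, 3, 2]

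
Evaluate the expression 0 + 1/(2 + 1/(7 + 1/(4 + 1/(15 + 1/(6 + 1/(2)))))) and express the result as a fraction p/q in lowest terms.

5804/12409

Start with 2.
6 + 1/(2/1) = 6 + 1/2 = 13/2
15 + 1/(13/2) = 15 + 2/13 = 197/13
4 + 1/(197/13) = 4 + 13/197 = 801/197
7 + 1/(801/197) = 7 + 197/801 = 5804/801
2 + 1/(5804/801) = 2 + 801/5804 = 12409/5804
0 + 1/(12409/5804) = 0 + 5804/12409 = 5804/12409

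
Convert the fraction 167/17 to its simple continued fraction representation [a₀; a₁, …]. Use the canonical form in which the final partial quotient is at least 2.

167 = 9·17 + 14, so a_0 = 9
17 = 1·14 + 3, so a_1 = 1
14 = 4·3 + 2, so a_2 = 4
3 = 1·2 + 1, so a_3 = 1
2 = 2·1 + 0, so a_4 = 2

[9; 1, 4, 1, 2]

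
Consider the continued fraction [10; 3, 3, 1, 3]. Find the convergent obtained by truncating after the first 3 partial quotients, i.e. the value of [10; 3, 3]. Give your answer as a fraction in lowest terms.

103/10

Start with 3.
3 + 1/(3/1) = 3 + 1/3 = 10/3
10 + 1/(10/3) = 10 + 3/10 = 103/10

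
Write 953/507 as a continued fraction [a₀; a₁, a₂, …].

[1; 1, 7, 3, 4, 1, 3]

953 = 1·507 + 446, so a_0 = 1
507 = 1·446 + 61, so a_1 = 1
446 = 7·61 + 19, so a_2 = 7
61 = 3·19 + 4, so a_3 = 3
19 = 4·4 + 3, so a_4 = 4
4 = 1·3 + 1, so a_5 = 1
3 = 3·1 + 0, so a_6 = 3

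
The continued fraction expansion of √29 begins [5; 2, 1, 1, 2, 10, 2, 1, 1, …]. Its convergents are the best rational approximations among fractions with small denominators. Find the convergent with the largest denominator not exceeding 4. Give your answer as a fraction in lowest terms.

16/3

List convergents until the denominator exceeds the bound:
a_0 = 5: 5/1  (≤ bound)
a_1 = 2: 11/2  (≤ bound)
a_2 = 1: 16/3  (≤ bound)
a_3 = 1: 27/5  (> 4, stop)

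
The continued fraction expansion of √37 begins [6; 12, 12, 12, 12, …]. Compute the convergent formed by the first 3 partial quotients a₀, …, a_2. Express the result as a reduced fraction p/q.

Use the convergent recurrence hₖ = aₖ·hₖ₋₁ + hₖ₋₂ (and likewise for the denominators kₖ):
a_0 = 6: 6/1
a_1 = 12: 73/12
a_2 = 12: 882/145

882/145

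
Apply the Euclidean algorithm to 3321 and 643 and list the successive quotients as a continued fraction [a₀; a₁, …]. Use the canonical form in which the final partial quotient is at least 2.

Apply division with remainder until the remainder is 0:
3321 = 5·643 + 106, so a_0 = 5
643 = 6·106 + 7, so a_1 = 6
106 = 15·7 + 1, so a_2 = 15
7 = 7·1 + 0, so a_3 = 7

[5; 6, 15, 7]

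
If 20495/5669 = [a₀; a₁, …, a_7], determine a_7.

8

⌊20495/5669⌋ = 3, remainder 3488
⌊5669/3488⌋ = 1, remainder 2181
⌊3488/2181⌋ = 1, remainder 1307
⌊2181/1307⌋ = 1, remainder 874
⌊1307/874⌋ = 1, remainder 433
⌊874/433⌋ = 2, remainder 8
⌊433/8⌋ = 54, remainder 1
⌊8/1⌋ = 8, remainder 0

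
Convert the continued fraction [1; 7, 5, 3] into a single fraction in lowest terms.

131/115

Start with 3.
5 + 1/(3/1) = 5 + 1/3 = 16/3
7 + 1/(16/3) = 7 + 3/16 = 115/16
1 + 1/(115/16) = 1 + 16/115 = 131/115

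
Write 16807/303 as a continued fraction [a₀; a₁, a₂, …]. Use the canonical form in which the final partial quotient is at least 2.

16807 ÷ 303 → quotient 55, remainder 142
303 ÷ 142 → quotient 2, remainder 19
142 ÷ 19 → quotient 7, remainder 9
19 ÷ 9 → quotient 2, remainder 1
9 ÷ 1 → quotient 9, remainder 0

[55; 2, 7, 2, 9]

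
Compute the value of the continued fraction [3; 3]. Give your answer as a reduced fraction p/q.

a_0 = 3: 3/1
a_1 = 3: 10/3

10/3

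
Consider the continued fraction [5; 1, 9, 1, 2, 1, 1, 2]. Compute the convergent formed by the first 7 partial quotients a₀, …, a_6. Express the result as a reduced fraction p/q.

443/75

Start with 1.
1 + 1/(1/1) = 1 + 1/1 = 2/1
2 + 1/(2/1) = 2 + 1/2 = 5/2
1 + 1/(5/2) = 1 + 2/5 = 7/5
9 + 1/(7/5) = 9 + 5/7 = 68/7
1 + 1/(68/7) = 1 + 7/68 = 75/68
5 + 1/(75/68) = 5 + 68/75 = 443/75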